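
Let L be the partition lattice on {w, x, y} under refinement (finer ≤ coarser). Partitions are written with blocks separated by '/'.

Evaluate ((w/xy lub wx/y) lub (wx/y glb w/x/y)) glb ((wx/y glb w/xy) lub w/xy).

w/xy ∨ wx/y = wxy
wx/y ∧ w/x/y = w/x/y
wxy ∨ w/x/y = wxy
wx/y ∧ w/xy = w/x/y
w/x/y ∨ w/xy = w/xy
wxy ∧ w/xy = w/xy

w/xy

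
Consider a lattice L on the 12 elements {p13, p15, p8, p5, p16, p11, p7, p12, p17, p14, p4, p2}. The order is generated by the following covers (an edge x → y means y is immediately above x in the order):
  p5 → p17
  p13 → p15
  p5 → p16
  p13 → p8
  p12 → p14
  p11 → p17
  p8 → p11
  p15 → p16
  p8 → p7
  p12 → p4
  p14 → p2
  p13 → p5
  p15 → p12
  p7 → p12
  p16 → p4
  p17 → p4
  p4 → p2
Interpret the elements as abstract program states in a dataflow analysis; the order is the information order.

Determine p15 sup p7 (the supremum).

p12

Common upper bounds of {p15, p7}: p12, p14, p2, p4.
The least among these is p12.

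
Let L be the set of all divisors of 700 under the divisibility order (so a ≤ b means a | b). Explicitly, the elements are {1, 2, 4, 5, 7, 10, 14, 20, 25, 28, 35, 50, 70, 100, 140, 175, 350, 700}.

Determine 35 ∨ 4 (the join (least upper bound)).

Common upper bounds of {35, 4}: 140, 700.
The least among these is 140.

140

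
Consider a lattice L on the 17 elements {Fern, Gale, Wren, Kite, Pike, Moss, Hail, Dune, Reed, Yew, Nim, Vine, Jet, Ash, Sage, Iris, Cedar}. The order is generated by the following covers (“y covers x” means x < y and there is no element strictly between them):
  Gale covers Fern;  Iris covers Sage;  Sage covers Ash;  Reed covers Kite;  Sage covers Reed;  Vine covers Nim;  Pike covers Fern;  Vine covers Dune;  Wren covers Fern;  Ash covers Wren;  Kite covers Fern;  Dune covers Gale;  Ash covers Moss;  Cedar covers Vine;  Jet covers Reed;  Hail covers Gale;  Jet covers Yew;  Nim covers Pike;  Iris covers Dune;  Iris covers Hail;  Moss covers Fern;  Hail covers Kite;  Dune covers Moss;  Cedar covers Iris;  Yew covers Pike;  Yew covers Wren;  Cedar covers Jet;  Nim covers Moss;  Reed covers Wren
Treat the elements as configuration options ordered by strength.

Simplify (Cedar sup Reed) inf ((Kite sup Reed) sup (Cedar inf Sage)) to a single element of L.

Sage

Cedar ∨ Reed = Cedar
Kite ∨ Reed = Reed
Cedar ∧ Sage = Sage
Reed ∨ Sage = Sage
Cedar ∧ Sage = Sage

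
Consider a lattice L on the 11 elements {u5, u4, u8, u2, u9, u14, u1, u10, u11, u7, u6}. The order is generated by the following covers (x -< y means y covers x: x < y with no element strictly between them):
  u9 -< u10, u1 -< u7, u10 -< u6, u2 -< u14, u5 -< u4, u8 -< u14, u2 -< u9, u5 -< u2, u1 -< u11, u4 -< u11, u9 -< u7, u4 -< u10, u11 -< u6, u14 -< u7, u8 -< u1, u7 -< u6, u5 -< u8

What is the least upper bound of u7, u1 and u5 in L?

Common upper bounds of {u7, u1, u5}: u6, u7.
The least among these is u7.

u7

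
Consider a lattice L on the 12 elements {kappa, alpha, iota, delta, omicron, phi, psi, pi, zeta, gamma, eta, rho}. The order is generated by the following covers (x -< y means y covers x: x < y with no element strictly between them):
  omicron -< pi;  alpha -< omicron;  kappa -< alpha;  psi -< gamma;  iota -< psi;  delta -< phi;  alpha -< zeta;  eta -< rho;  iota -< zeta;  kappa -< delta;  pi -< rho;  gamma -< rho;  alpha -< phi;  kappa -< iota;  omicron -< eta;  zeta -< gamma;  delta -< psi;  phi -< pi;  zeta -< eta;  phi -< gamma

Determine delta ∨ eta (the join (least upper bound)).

rho

Common upper bounds of {delta, eta}: rho.
The least among these is rho.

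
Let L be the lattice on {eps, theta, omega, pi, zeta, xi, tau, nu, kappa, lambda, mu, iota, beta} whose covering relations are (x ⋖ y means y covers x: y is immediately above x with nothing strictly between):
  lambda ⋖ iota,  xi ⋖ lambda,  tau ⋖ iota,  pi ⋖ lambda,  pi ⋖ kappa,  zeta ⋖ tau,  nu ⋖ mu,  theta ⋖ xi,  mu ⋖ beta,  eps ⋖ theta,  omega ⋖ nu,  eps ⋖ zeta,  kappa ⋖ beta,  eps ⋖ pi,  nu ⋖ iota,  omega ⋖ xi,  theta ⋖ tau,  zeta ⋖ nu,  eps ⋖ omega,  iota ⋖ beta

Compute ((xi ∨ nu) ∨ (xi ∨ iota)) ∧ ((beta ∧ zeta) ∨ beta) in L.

xi ∨ nu = iota
xi ∨ iota = iota
iota ∨ iota = iota
beta ∧ zeta = zeta
zeta ∨ beta = beta
iota ∧ beta = iota

iota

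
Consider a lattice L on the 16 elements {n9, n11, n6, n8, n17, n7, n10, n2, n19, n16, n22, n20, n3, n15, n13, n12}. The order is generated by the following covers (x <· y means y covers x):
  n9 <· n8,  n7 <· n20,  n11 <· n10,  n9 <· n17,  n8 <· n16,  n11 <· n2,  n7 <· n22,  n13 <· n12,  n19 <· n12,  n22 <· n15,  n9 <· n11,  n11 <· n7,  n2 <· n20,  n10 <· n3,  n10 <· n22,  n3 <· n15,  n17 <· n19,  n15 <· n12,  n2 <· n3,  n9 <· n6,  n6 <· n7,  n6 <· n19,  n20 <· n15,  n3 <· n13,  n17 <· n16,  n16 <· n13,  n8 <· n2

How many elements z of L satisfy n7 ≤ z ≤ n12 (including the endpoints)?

5

The interval [n7, n12] = {n12, n15, n20, n22, n7}, which has 5 elements.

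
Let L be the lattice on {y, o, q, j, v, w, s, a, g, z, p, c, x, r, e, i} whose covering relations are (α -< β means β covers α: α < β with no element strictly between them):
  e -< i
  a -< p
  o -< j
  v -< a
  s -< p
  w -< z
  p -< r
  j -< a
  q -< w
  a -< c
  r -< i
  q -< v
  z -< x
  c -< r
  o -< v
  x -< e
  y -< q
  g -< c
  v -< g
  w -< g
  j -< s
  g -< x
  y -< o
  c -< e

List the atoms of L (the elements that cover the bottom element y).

The atoms are exactly the elements that cover y: o, q.

o, q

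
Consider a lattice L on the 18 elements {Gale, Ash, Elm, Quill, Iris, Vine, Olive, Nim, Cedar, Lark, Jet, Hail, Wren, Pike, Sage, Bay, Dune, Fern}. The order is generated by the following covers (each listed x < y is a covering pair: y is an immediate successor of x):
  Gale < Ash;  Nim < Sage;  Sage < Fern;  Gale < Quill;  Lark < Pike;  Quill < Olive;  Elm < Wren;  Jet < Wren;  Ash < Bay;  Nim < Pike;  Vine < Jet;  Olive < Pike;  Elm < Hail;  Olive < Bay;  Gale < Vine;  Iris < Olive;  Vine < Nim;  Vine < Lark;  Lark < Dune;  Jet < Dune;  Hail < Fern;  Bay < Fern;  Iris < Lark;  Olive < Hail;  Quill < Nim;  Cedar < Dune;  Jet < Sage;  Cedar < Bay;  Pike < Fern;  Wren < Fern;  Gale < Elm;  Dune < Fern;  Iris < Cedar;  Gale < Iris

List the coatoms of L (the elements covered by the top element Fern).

Bay, Dune, Hail, Pike, Sage, Wren

The coatoms are exactly the elements covered by Fern: Bay, Dune, Hail, Pike, Sage, Wren.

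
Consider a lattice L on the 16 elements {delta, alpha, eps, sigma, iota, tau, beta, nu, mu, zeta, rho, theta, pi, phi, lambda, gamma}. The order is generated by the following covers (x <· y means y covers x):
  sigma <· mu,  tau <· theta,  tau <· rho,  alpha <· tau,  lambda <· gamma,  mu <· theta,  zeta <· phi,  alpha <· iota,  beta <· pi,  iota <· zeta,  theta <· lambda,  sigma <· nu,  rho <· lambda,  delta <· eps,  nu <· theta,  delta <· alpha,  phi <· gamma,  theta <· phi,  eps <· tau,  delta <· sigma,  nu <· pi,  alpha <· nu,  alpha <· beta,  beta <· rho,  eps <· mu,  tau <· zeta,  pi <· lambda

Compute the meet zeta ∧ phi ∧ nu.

alpha

Common lower bounds of {zeta, phi, nu}: alpha, delta.
The greatest among these is alpha.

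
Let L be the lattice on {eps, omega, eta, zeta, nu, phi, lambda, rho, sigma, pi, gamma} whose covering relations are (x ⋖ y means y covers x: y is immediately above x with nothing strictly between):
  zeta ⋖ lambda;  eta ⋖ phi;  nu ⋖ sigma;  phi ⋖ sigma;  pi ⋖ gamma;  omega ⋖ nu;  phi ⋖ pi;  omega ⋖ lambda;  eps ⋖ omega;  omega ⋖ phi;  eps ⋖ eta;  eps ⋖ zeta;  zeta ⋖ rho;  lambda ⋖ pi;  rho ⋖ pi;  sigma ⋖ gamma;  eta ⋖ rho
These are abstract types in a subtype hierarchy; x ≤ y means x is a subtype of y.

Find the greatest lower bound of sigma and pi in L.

phi

Common lower bounds of {sigma, pi}: eps, eta, omega, phi.
The greatest among these is phi.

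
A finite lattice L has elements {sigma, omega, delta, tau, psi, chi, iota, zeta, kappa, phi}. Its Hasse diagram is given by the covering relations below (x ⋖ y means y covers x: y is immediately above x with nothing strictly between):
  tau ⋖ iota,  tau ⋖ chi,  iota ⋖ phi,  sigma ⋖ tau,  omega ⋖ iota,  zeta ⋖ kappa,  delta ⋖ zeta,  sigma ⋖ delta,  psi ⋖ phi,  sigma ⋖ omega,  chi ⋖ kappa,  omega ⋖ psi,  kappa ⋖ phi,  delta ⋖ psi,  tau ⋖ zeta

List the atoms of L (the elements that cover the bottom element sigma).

The atoms are exactly the elements that cover sigma: delta, omega, tau.

delta, omega, tau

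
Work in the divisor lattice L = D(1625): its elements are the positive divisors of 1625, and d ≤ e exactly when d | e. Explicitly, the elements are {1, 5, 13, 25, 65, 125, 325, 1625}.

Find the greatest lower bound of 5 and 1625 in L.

In the divisibility order, the meet is the greatest common divisor: gcd(5, 1625) = 5.

5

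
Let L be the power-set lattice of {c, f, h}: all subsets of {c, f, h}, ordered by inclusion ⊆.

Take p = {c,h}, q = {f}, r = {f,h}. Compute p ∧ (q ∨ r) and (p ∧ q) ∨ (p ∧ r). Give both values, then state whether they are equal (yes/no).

{h}; {h}; yes

q ∨ r = {f,h}, so p ∧ (q ∨ r) = {c,h} ∧ {f,h} = {h}.
p ∧ q = ∅ and p ∧ r = {h}, so (p ∧ q) ∨ (p ∧ r) = ∅ ∨ {h} = {h}.
Equal: yes.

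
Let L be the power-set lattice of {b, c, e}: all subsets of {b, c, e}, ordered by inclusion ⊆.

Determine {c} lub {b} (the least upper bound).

Common upper bounds of {{c}, {b}}: {b,c,e}, {b,c}.
The least among these is {b,c}.

{b,c}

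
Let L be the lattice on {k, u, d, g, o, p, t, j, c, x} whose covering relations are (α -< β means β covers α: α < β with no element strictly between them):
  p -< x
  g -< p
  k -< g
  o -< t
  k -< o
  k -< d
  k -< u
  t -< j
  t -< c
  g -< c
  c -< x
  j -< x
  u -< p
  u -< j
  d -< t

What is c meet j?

t

Common lower bounds of {c, j}: d, k, o, t.
The greatest among these is t.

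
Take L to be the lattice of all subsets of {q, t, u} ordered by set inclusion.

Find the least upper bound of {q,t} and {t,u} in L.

Common upper bounds of {{q,t}, {t,u}}: {q,t,u}.
The least among these is {q,t,u}.

{q,t,u}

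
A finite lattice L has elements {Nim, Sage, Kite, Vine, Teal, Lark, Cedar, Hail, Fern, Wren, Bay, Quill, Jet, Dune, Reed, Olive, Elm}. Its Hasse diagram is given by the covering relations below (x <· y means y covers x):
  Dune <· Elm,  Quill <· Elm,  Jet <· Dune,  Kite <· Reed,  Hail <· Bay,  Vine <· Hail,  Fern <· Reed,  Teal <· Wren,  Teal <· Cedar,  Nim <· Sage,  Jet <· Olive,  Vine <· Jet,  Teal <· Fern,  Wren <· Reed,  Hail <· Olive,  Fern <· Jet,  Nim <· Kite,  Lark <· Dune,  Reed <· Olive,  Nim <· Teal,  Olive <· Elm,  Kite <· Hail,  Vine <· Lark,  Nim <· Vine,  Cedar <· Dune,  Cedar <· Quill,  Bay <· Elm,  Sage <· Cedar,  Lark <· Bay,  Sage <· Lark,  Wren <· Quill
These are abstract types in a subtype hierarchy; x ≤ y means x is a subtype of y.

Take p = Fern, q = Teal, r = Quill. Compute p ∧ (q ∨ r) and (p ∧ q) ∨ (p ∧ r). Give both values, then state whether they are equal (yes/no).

q ∨ r = Quill, so p ∧ (q ∨ r) = Fern ∧ Quill = Teal.
p ∧ q = Teal and p ∧ r = Teal, so (p ∧ q) ∨ (p ∧ r) = Teal ∨ Teal = Teal.
Equal: yes.

Teal; Teal; yes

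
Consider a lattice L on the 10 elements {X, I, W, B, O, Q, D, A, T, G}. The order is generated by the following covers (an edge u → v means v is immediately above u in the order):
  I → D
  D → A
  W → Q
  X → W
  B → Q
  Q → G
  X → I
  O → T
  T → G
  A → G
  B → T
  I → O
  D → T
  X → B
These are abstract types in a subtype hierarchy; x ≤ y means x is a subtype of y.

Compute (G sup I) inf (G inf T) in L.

G ∨ I = G
G ∧ T = T
G ∧ T = T

T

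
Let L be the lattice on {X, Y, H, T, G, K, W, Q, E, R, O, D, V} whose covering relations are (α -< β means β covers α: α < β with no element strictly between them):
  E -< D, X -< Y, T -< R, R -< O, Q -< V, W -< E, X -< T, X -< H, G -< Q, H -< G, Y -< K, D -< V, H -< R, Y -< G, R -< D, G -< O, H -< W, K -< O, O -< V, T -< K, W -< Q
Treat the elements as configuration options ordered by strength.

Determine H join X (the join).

H

Common upper bounds of {H, X}: D, E, G, H, O, Q, R, V, W.
The least among these is H.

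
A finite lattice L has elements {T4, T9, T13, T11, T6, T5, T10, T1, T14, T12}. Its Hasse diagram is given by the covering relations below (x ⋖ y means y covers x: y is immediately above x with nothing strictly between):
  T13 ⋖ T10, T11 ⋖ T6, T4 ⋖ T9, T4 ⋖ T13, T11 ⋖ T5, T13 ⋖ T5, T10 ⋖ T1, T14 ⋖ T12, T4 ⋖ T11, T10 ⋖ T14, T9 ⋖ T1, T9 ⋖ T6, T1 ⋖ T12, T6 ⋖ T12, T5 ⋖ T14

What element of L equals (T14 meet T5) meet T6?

T14 ∧ T5 = T5
T5 ∧ T6 = T11

T11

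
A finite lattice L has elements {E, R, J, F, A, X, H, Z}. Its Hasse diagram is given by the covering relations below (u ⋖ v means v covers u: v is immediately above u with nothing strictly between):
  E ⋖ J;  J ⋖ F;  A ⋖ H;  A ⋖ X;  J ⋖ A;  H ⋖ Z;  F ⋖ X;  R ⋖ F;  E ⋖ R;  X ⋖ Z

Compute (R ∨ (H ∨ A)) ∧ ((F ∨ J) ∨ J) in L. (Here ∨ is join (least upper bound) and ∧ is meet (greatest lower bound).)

H ∨ A = H
R ∨ H = Z
F ∨ J = F
F ∨ J = F
Z ∧ F = F

F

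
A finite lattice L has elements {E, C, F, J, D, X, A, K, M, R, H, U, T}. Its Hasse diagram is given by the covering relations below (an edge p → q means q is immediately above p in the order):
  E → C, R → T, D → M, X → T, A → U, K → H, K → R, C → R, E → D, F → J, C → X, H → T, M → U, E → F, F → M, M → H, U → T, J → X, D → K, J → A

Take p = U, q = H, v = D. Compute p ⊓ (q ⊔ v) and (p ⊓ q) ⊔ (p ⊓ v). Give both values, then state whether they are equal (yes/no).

q ⊔ v = H, so p ⊓ (q ⊔ v) = U ⊓ H = M.
p ⊓ q = M and p ⊓ v = D, so (p ⊓ q) ⊔ (p ⊓ v) = M ⊔ D = M.
Equal: yes.

M; M; yes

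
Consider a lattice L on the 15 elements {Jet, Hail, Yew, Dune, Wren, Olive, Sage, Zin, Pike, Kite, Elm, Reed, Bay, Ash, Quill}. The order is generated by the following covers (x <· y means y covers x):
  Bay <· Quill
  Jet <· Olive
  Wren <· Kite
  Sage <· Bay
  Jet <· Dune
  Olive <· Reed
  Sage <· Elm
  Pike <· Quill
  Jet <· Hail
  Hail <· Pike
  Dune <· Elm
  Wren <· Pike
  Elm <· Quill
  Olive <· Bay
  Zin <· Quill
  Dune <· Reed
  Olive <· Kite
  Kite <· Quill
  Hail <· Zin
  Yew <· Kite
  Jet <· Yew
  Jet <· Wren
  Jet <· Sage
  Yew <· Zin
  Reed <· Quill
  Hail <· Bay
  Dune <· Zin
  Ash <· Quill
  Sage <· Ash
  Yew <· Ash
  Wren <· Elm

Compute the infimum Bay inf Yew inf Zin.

Common lower bounds of {Bay, Yew, Zin}: Jet.
The greatest among these is Jet.

Jet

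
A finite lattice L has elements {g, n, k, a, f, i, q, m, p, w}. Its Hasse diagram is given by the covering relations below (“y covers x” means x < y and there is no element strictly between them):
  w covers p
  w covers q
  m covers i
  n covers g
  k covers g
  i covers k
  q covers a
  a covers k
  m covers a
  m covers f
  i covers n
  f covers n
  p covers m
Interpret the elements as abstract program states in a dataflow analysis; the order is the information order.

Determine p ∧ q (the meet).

Common lower bounds of {p, q}: a, g, k.
The greatest among these is a.

a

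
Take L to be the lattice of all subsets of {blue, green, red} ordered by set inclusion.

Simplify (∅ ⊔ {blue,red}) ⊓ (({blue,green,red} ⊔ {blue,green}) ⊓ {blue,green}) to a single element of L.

∅ ∨ {blue,red} = {blue,red}
{blue,green,red} ∨ {blue,green} = {blue,green,red}
{blue,green,red} ∧ {blue,green} = {blue,green}
{blue,red} ∧ {blue,green} = {blue}

{blue}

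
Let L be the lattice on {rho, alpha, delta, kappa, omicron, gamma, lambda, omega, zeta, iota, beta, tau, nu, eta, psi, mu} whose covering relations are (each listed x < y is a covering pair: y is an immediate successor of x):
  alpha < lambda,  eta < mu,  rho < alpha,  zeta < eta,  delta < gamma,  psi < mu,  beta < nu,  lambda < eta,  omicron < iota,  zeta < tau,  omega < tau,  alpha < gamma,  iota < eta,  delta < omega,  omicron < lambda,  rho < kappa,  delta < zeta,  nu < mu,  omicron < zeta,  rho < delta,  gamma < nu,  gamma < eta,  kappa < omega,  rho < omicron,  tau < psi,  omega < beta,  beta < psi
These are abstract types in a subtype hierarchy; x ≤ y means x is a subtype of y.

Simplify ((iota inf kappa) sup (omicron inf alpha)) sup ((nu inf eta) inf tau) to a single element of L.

iota ∧ kappa = rho
omicron ∧ alpha = rho
rho ∨ rho = rho
nu ∧ eta = gamma
gamma ∧ tau = delta
rho ∨ delta = delta

delta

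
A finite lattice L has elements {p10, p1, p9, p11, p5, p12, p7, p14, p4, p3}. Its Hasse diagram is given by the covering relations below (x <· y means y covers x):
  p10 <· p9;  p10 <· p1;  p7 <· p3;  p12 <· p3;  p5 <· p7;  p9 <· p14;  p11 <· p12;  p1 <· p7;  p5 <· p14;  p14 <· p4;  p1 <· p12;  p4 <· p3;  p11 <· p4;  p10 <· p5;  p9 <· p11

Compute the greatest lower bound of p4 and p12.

p11

Common lower bounds of {p4, p12}: p10, p11, p9.
The greatest among these is p11.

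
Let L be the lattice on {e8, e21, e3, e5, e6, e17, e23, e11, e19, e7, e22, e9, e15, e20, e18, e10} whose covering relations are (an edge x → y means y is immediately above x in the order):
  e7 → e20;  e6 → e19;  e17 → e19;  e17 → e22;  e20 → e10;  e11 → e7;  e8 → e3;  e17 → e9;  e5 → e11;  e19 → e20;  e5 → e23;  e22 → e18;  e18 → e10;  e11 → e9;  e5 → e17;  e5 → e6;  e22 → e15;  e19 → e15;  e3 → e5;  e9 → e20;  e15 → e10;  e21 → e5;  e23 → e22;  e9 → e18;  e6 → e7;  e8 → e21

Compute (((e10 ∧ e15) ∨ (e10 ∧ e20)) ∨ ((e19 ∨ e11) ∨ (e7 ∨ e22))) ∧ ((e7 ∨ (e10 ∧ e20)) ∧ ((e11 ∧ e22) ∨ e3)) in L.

e10 ∧ e15 = e15
e10 ∧ e20 = e20
e15 ∨ e20 = e10
e19 ∨ e11 = e20
e7 ∨ e22 = e10
e20 ∨ e10 = e10
e10 ∨ e10 = e10
e10 ∧ e20 = e20
e7 ∨ e20 = e20
e11 ∧ e22 = e5
e5 ∨ e3 = e5
e20 ∧ e5 = e5
e10 ∧ e5 = e5

e5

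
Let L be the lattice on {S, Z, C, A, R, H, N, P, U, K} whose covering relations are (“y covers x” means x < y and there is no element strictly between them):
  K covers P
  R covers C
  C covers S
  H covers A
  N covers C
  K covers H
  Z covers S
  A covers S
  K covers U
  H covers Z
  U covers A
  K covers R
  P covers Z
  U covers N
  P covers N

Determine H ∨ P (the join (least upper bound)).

Common upper bounds of {H, P}: K.
The least among these is K.

K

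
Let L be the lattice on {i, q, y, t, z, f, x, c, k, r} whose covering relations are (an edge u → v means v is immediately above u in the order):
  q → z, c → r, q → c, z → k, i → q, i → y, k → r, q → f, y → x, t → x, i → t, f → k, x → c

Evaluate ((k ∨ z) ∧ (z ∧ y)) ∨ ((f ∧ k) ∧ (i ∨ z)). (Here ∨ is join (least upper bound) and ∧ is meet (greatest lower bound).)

k ∨ z = k
z ∧ y = i
k ∧ i = i
f ∧ k = f
i ∨ z = z
f ∧ z = q
i ∨ q = q

q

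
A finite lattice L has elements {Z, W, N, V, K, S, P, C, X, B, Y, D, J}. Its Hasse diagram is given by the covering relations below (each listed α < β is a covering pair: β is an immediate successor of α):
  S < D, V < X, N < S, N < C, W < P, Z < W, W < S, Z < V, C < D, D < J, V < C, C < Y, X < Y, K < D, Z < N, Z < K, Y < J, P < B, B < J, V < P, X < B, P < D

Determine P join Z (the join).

Common upper bounds of {P, Z}: B, D, J, P.
The least among these is P.

P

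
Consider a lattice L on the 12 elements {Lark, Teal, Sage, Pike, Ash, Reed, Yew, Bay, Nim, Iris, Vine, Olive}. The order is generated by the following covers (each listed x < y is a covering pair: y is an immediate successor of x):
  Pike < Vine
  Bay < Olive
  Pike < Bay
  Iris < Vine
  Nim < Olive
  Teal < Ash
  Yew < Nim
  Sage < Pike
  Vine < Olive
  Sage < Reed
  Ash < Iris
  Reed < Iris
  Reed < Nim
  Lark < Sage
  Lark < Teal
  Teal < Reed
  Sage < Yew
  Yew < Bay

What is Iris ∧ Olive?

Iris

Common lower bounds of {Iris, Olive}: Ash, Iris, Lark, Reed, Sage, Teal.
The greatest among these is Iris.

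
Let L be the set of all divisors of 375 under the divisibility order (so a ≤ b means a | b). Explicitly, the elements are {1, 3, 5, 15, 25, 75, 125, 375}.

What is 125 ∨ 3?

In the divisibility order, the join is the least common multiple: lcm(125, 3) = 375.

375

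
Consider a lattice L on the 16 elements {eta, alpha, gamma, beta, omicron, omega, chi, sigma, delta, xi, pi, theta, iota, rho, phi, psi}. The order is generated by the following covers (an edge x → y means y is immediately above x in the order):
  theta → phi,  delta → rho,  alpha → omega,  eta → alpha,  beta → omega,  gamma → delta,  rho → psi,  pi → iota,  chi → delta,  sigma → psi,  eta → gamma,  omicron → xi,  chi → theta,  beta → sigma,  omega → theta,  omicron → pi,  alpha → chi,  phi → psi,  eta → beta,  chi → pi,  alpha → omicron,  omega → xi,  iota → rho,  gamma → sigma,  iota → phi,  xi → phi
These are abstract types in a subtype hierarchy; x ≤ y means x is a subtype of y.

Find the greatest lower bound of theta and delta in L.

chi

Common lower bounds of {theta, delta}: alpha, chi, eta.
The greatest among these is chi.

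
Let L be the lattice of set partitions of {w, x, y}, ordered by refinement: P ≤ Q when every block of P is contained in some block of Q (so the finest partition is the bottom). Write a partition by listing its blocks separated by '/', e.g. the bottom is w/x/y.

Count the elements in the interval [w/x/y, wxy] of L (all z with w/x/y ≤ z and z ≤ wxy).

5

The interval [w/x/y, wxy] = {w/x/y, w/xy, wx/y, wxy, wy/x}, which has 5 elements.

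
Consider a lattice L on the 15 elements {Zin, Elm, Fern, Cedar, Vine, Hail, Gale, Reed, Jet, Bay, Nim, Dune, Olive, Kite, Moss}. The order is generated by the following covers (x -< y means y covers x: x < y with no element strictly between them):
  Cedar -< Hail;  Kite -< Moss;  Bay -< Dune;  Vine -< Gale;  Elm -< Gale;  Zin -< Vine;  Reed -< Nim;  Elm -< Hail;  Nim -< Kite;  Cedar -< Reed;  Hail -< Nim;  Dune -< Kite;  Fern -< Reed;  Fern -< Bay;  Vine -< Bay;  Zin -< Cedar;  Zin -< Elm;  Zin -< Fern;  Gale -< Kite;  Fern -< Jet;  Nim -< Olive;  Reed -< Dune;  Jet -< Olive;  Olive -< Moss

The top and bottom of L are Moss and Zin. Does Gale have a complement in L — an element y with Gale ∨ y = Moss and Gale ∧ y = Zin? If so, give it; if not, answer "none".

Need y with Gale ∨ y = Moss and Gale ∧ y = Zin.
Checking each element gives: Jet.

Jet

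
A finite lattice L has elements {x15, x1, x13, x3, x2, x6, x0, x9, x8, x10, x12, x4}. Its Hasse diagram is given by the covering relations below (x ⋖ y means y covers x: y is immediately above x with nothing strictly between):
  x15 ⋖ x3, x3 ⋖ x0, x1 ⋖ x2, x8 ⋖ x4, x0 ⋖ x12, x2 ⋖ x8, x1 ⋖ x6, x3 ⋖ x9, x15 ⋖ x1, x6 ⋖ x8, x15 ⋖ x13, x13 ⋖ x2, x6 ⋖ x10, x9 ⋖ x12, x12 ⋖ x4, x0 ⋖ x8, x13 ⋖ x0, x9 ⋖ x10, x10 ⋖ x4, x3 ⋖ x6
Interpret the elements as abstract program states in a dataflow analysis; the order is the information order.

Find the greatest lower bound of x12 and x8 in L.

x0

Common lower bounds of {x12, x8}: x0, x13, x15, x3.
The greatest among these is x0.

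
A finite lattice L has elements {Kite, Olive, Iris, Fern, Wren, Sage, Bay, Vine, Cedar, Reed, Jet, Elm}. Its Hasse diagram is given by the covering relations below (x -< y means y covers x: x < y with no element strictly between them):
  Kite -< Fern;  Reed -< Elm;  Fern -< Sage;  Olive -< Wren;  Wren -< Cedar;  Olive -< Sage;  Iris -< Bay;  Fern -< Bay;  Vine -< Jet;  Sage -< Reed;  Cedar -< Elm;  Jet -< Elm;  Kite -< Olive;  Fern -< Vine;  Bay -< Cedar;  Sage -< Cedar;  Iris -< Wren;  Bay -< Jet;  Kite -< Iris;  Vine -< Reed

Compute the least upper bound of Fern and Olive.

Sage

Common upper bounds of {Fern, Olive}: Cedar, Elm, Reed, Sage.
The least among these is Sage.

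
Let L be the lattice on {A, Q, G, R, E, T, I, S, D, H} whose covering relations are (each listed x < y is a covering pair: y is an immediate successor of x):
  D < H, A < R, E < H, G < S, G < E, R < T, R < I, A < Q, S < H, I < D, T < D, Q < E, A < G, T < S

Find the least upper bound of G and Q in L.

E

Common upper bounds of {G, Q}: E, H.
The least among these is E.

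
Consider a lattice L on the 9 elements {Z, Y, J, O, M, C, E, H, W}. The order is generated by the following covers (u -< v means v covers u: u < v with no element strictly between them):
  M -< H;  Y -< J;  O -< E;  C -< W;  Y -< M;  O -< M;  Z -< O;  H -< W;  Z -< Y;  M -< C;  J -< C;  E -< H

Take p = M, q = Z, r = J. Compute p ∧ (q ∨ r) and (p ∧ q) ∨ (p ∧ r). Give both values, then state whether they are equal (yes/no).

Y; Y; yes

q ∨ r = J, so p ∧ (q ∨ r) = M ∧ J = Y.
p ∧ q = Z and p ∧ r = Y, so (p ∧ q) ∨ (p ∧ r) = Z ∨ Y = Y.
Equal: yes.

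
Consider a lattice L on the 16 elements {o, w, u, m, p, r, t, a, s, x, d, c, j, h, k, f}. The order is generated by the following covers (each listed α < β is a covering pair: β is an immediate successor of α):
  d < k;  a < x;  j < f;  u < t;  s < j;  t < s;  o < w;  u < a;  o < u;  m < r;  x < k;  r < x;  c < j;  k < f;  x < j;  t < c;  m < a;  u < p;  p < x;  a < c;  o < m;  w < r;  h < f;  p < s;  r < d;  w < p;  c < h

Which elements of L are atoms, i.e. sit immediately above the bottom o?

The atoms are exactly the elements that cover o: m, u, w.

m, u, w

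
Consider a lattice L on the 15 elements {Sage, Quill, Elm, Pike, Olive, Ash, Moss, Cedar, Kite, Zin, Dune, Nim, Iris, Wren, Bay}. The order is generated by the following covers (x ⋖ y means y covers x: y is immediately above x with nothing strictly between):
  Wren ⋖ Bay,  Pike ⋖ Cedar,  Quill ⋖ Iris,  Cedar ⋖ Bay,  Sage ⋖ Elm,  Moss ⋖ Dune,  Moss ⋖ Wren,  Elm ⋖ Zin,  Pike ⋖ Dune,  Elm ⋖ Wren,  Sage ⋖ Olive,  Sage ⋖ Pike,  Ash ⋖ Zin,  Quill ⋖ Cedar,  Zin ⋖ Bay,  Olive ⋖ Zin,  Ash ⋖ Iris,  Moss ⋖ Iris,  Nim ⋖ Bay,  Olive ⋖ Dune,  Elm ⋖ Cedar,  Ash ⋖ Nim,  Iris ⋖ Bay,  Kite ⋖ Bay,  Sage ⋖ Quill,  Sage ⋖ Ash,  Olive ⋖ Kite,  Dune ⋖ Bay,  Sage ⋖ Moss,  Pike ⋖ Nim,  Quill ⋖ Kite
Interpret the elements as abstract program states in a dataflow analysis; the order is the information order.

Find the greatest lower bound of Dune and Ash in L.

Sage

Common lower bounds of {Dune, Ash}: Sage.
The greatest among these is Sage.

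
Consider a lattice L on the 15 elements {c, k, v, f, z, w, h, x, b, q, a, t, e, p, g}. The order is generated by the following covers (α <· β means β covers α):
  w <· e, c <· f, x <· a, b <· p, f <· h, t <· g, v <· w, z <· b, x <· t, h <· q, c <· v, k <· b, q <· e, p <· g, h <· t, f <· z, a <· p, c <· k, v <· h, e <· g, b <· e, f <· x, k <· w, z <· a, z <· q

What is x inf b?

Common lower bounds of {x, b}: c, f.
The greatest among these is f.

f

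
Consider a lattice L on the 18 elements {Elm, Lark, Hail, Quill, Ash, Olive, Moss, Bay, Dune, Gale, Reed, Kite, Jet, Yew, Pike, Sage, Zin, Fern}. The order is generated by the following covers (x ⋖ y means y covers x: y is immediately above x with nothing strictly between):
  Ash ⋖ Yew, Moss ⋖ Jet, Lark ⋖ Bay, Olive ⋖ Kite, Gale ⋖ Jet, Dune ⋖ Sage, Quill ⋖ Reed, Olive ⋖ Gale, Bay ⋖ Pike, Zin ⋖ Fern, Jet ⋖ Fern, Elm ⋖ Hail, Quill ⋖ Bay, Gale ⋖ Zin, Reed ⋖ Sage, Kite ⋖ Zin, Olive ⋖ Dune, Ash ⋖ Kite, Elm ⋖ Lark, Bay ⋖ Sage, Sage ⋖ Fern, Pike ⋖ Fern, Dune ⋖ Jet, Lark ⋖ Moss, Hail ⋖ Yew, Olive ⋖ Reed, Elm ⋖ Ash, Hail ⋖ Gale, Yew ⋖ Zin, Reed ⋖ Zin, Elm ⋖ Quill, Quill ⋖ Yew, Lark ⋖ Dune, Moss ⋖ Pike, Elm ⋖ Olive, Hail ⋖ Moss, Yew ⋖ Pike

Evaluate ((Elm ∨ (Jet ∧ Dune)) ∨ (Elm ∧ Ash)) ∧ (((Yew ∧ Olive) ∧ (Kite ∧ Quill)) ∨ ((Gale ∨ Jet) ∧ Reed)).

Jet ∧ Dune = Dune
Elm ∨ Dune = Dune
Elm ∧ Ash = Elm
Dune ∨ Elm = Dune
Yew ∧ Olive = Elm
Kite ∧ Quill = Elm
Elm ∧ Elm = Elm
Gale ∨ Jet = Jet
Jet ∧ Reed = Olive
Elm ∨ Olive = Olive
Dune ∧ Olive = Olive

Olive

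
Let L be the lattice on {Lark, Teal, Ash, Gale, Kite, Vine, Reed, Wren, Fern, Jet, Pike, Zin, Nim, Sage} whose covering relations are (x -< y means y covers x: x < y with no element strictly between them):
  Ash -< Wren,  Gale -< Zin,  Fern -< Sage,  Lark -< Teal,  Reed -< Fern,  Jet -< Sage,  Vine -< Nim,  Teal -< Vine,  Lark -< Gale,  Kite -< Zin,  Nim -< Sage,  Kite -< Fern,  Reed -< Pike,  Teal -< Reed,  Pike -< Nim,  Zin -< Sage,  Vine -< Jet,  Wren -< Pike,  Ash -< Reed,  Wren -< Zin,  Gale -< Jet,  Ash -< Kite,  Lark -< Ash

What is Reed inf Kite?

Common lower bounds of {Reed, Kite}: Ash, Lark.
The greatest among these is Ash.

Ash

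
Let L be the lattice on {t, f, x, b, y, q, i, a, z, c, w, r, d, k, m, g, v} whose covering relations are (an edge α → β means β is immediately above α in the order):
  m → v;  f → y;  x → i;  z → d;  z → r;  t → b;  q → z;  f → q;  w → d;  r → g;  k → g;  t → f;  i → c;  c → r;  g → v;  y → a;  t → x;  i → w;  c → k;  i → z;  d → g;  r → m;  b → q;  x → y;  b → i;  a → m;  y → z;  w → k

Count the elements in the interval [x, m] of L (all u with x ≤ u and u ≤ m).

8

The interval [x, m] = {a, c, i, m, r, x, y, z}, which has 8 elements.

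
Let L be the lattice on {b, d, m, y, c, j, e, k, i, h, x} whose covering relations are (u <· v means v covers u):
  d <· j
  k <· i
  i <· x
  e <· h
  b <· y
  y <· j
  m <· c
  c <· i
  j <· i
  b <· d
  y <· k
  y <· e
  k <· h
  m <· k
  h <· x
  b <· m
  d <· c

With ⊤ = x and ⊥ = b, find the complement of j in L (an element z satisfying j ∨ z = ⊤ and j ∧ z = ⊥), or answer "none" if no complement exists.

For every candidate z, either j ∨ z ≠ x or j ∧ z ≠ b; no complement exists.

none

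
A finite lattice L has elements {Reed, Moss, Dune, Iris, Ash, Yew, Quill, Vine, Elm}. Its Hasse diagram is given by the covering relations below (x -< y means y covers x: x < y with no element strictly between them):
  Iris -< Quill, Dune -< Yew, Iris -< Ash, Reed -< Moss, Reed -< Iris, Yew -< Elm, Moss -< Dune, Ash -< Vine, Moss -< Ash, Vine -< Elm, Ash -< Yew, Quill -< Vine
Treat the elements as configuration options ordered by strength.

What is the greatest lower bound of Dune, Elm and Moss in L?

Moss

Common lower bounds of {Dune, Elm, Moss}: Moss, Reed.
The greatest among these is Moss.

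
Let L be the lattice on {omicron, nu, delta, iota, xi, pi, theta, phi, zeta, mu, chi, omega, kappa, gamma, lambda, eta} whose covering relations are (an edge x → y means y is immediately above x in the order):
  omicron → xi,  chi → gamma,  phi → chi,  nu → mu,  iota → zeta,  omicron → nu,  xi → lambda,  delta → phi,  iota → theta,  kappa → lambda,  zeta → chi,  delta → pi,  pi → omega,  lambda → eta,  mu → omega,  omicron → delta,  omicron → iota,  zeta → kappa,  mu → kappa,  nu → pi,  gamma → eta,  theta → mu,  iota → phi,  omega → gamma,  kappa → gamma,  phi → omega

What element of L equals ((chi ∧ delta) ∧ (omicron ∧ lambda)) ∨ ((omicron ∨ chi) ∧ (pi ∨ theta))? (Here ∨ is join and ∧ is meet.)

phi

chi ∧ delta = delta
omicron ∧ lambda = omicron
delta ∧ omicron = omicron
omicron ∨ chi = chi
pi ∨ theta = omega
chi ∧ omega = phi
omicron ∨ phi = phi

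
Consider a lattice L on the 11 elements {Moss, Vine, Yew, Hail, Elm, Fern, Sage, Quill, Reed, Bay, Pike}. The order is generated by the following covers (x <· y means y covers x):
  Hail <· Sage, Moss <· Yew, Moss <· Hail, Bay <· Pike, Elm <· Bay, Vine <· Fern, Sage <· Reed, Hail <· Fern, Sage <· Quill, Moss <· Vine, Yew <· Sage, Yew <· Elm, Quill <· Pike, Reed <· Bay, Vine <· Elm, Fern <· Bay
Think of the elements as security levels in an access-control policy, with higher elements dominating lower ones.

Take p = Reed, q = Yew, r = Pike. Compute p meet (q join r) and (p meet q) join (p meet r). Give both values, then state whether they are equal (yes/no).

Reed; Reed; yes

q join r = Pike, so p meet (q join r) = Reed meet Pike = Reed.
p meet q = Yew and p meet r = Reed, so (p meet q) join (p meet r) = Yew join Reed = Reed.
Equal: yes.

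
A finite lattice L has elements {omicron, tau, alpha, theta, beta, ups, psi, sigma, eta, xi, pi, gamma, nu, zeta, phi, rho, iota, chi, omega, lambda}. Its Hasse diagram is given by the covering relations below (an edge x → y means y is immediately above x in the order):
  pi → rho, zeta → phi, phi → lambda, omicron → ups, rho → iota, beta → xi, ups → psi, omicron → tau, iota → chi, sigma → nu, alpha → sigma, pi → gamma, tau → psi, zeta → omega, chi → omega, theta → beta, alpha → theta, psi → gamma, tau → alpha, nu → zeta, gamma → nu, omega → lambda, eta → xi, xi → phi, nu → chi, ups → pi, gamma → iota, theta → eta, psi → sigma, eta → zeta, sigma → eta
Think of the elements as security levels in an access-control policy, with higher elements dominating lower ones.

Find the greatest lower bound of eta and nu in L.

sigma

Common lower bounds of {eta, nu}: alpha, omicron, psi, sigma, tau, ups.
The greatest among these is sigma.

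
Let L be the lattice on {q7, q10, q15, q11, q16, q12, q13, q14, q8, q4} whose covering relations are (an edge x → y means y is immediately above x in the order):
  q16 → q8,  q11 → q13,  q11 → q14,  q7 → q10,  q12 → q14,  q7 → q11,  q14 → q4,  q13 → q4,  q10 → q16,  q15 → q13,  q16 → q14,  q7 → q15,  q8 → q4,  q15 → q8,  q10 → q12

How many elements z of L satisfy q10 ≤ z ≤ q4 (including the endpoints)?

The interval [q10, q4] = {q10, q12, q14, q16, q4, q8}, which has 6 elements.

6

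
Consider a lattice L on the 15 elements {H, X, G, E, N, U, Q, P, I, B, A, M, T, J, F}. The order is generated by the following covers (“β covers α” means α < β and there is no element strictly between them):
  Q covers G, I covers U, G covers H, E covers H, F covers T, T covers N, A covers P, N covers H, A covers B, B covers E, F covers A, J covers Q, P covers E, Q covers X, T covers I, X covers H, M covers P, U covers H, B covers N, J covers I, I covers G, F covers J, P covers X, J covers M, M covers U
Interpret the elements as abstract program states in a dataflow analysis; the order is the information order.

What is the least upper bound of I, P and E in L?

J

Common upper bounds of {I, P, E}: F, J.
The least among these is J.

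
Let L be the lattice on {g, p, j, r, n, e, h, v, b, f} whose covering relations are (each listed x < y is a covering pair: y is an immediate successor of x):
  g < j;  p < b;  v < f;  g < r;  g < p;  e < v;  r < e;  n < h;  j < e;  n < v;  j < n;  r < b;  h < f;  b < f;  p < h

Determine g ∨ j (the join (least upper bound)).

j

Common upper bounds of {g, j}: e, f, h, j, n, v.
The least among these is j.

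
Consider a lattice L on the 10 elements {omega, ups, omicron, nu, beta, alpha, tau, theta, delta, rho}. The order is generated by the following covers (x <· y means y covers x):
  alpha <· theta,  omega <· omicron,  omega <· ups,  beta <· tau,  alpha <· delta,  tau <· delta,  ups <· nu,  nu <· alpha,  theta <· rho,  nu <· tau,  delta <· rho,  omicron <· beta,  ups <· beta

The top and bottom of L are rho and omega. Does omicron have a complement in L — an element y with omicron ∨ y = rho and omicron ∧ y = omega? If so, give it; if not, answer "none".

Need y with omicron ∨ y = rho and omicron ∧ y = omega.
Checking each element gives: theta.

theta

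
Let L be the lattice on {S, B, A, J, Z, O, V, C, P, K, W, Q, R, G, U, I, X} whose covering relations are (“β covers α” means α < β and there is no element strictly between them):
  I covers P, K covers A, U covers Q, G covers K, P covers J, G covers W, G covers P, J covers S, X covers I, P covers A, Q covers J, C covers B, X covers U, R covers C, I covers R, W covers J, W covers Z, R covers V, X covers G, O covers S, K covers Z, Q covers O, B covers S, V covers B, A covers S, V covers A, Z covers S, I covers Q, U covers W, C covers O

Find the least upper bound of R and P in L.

I

Common upper bounds of {R, P}: I, X.
The least among these is I.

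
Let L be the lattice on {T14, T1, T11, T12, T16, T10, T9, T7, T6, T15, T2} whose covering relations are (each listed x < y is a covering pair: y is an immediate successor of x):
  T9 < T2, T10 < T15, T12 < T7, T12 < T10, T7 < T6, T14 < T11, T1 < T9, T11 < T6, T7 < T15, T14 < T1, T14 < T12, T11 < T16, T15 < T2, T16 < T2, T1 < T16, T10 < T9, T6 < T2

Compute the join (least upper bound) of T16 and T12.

Common upper bounds of {T16, T12}: T2.
The least among these is T2.

T2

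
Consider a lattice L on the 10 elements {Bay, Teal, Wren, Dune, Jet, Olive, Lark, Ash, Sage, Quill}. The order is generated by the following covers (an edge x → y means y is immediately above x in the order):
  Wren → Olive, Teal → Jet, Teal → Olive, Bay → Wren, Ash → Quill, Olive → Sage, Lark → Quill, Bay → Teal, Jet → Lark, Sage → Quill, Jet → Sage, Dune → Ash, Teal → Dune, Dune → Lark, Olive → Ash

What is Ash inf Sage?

Common lower bounds of {Ash, Sage}: Bay, Olive, Teal, Wren.
The greatest among these is Olive.

Olive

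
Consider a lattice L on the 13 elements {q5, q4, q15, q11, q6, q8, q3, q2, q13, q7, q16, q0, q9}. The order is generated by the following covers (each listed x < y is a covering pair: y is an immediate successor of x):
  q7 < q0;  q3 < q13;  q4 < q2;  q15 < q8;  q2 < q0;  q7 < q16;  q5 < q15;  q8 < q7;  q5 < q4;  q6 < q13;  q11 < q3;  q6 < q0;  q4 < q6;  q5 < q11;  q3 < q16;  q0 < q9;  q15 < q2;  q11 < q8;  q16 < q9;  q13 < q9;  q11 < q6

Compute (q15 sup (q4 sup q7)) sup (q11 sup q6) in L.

q0

q4 ∨ q7 = q0
q15 ∨ q0 = q0
q11 ∨ q6 = q6
q0 ∨ q6 = q0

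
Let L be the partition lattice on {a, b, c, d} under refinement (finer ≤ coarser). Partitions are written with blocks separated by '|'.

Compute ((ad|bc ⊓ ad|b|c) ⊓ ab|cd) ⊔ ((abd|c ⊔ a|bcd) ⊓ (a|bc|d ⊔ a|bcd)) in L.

ad|bc ∧ ad|b|c = ad|b|c
ad|b|c ∧ ab|cd = a|b|c|d
abd|c ∨ a|bcd = abcd
a|bc|d ∨ a|bcd = a|bcd
abcd ∧ a|bcd = a|bcd
a|b|c|d ∨ a|bcd = a|bcd

a|bcd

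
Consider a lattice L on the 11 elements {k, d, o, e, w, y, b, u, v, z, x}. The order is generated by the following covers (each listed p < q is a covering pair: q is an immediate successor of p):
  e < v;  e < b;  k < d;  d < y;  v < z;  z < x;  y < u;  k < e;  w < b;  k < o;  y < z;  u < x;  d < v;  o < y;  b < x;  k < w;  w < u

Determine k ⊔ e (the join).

e

Common upper bounds of {k, e}: b, e, v, x, z.
The least among these is e.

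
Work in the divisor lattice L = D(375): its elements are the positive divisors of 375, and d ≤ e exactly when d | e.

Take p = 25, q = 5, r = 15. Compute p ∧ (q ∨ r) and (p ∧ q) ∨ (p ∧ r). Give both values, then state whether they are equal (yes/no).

q ∨ r = 15, so p ∧ (q ∨ r) = 25 ∧ 15 = 5.
p ∧ q = 5 and p ∧ r = 5, so (p ∧ q) ∨ (p ∧ r) = 5 ∨ 5 = 5.
Equal: yes.

5; 5; yes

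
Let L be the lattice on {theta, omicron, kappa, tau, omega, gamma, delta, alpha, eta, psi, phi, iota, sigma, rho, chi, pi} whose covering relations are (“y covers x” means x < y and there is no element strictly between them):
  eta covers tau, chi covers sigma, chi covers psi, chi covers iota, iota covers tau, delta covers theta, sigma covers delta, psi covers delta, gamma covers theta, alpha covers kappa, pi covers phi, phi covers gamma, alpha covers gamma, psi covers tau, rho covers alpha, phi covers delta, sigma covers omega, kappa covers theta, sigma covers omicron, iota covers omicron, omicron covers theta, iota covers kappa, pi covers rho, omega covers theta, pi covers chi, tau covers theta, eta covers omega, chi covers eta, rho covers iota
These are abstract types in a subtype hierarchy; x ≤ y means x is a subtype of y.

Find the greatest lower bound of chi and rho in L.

Common lower bounds of {chi, rho}: iota, kappa, omicron, tau, theta.
The greatest among these is iota.

iota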